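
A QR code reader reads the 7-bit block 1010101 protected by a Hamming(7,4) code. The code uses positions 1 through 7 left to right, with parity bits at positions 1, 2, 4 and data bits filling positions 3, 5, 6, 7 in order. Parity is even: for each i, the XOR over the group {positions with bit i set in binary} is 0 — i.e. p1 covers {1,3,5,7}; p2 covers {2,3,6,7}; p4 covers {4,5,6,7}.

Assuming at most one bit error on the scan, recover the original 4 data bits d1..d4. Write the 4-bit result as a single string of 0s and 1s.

s1 (pos 1,3,5,7): 1⊕1⊕1⊕1 = 0
s2 (pos 2,3,6,7): 0⊕1⊕0⊕1 = 0
s4 (pos 4,5,6,7): 0⊕1⊕0⊕1 = 0
Syndrome s4…s1 = 000 → no error.
Read data bits from positions 3,5,6,7: 1101

1101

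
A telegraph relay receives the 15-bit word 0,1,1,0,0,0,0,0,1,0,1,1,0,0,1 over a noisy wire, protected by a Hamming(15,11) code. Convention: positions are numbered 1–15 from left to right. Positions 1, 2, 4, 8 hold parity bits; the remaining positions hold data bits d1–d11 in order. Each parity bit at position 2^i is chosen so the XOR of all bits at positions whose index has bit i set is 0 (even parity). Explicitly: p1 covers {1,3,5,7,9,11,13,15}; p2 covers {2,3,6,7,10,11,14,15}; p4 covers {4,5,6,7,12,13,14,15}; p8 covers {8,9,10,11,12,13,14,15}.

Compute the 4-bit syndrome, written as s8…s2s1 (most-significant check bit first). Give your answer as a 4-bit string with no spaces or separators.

0000

s1 (pos 1,3,5,7,9,11,13,15): 0⊕1⊕0⊕0⊕1⊕1⊕0⊕1 = 0
s2 (pos 2,3,6,7,10,11,14,15): 1⊕1⊕0⊕0⊕0⊕1⊕0⊕1 = 0
s4 (pos 4,5,6,7,12,13,14,15): 0⊕0⊕0⊕0⊕1⊕0⊕0⊕1 = 0
s8 (pos 8,9,10,11,12,13,14,15): 0⊕1⊕0⊕1⊕1⊕0⊕0⊕1 = 0
Syndrome s8…s1 = 0000 → no error.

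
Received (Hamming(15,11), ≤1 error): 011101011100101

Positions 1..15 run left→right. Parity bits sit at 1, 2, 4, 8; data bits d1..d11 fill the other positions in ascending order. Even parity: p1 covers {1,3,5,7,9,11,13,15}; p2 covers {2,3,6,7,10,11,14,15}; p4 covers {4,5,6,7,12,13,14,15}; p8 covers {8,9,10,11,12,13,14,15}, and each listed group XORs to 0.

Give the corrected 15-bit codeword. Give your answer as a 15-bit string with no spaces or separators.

011101011000101

s1 (pos 1,3,5,7,9,11,13,15): 0⊕1⊕0⊕0⊕1⊕0⊕1⊕1 = 0
s2 (pos 2,3,6,7,10,11,14,15): 1⊕1⊕1⊕0⊕1⊕0⊕0⊕1 = 1
s4 (pos 4,5,6,7,12,13,14,15): 1⊕0⊕1⊕0⊕0⊕1⊕0⊕1 = 0
s8 (pos 8,9,10,11,12,13,14,15): 1⊕1⊕1⊕0⊕0⊕1⊕0⊕1 = 1
Syndrome s8…s1 = 1010 → error at position 10.
Flip position 10: 011101011100101 → 011101011000101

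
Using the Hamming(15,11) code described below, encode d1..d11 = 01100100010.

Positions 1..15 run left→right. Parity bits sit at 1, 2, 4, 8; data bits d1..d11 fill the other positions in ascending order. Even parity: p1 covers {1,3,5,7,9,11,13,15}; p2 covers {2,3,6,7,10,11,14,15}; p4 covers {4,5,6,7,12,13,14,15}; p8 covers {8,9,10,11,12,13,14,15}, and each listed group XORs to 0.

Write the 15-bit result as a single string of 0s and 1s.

Place data at non-parity positions: p1 p2 0 p4 1 1 0 p8 0 1 0 0 0 1 0
p1 (pos 1,3,5,7,9,11,13,15): XOR of data positions = 0⊕1⊕0⊕0⊕0⊕0⊕0 = 1
p2 (pos 2,3,6,7,10,11,14,15): XOR of data positions = 0⊕1⊕0⊕1⊕0⊕1⊕0 = 1
p4 (pos 4,5,6,7,12,13,14,15): XOR of data positions = 1⊕1⊕0⊕0⊕0⊕1⊕0 = 1
p8 (pos 8,9,10,11,12,13,14,15): XOR of data positions = 0⊕1⊕0⊕0⊕0⊕1⊕0 = 0
Codeword: 110111000100010

110111000100010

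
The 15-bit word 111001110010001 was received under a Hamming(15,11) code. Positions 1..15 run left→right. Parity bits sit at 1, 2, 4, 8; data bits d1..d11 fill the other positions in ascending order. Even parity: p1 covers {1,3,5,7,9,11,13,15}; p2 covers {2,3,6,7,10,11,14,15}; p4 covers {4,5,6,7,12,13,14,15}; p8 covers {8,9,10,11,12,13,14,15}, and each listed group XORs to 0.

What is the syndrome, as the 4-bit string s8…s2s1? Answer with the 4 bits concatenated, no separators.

1101

s1 (pos 1,3,5,7,9,11,13,15): 1⊕1⊕0⊕1⊕0⊕1⊕0⊕1 = 1
s2 (pos 2,3,6,7,10,11,14,15): 1⊕1⊕1⊕1⊕0⊕1⊕0⊕1 = 0
s4 (pos 4,5,6,7,12,13,14,15): 0⊕0⊕1⊕1⊕0⊕0⊕0⊕1 = 1
s8 (pos 8,9,10,11,12,13,14,15): 1⊕0⊕0⊕1⊕0⊕0⊕0⊕1 = 1
Syndrome s8…s1 = 1101 → error at position 13.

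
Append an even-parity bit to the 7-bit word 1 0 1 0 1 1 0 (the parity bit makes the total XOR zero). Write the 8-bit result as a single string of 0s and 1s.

XOR of the 7 data bits: 1⊕0⊕1⊕0⊕1⊕1⊕0 = 0
Parity bit = 0 (so all 8 bits XOR to 0).

10101100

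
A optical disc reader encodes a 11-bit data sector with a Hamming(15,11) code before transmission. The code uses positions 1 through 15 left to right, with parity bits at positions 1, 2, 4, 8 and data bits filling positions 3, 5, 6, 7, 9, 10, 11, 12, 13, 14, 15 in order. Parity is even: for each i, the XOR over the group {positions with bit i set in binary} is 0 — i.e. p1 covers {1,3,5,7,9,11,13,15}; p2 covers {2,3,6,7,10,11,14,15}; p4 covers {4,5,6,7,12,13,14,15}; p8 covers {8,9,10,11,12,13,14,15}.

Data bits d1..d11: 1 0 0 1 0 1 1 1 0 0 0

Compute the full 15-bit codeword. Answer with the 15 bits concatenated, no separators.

101000110111000

Place data at non-parity positions: p1 p2 1 p4 0 0 1 p8 0 1 1 1 0 0 0
p1 (pos 1,3,5,7,9,11,13,15): XOR of data positions = 1⊕0⊕1⊕0⊕1⊕0⊕0 = 1
p2 (pos 2,3,6,7,10,11,14,15): XOR of data positions = 1⊕0⊕1⊕1⊕1⊕0⊕0 = 0
p4 (pos 4,5,6,7,12,13,14,15): XOR of data positions = 0⊕0⊕1⊕1⊕0⊕0⊕0 = 0
p8 (pos 8,9,10,11,12,13,14,15): XOR of data positions = 0⊕1⊕1⊕1⊕0⊕0⊕0 = 1
Codeword: 101000110111000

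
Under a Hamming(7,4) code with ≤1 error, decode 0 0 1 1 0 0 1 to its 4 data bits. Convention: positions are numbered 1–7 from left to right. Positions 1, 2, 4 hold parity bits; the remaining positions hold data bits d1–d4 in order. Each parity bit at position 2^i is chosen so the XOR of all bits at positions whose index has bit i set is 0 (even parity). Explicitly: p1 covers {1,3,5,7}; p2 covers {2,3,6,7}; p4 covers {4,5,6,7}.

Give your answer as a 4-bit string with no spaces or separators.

1001

s1 (pos 1,3,5,7): 0⊕1⊕0⊕1 = 0
s2 (pos 2,3,6,7): 0⊕1⊕0⊕1 = 0
s4 (pos 4,5,6,7): 1⊕0⊕0⊕1 = 0
Syndrome s4…s1 = 000 → no error.
Read data bits from positions 3,5,6,7: 1001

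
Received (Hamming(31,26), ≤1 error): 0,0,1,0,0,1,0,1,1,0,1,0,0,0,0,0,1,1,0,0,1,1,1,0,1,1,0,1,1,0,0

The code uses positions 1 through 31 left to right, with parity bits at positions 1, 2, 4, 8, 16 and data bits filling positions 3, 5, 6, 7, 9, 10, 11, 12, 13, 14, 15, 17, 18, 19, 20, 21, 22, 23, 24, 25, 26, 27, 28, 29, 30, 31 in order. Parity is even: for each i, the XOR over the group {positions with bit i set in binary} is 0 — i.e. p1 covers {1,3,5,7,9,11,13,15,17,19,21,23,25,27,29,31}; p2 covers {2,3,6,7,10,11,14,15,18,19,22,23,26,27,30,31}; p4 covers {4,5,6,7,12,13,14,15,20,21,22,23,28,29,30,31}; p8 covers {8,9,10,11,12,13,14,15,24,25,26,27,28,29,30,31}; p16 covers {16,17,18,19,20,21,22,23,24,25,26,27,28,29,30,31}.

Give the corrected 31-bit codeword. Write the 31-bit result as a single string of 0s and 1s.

0010010110100000110011101001100

s1 (pos 1,3,5,7,9,11,13,15,17,19,21,23,25,27,29,31): 0⊕1⊕0⊕0⊕1⊕1⊕0⊕0⊕1⊕0⊕1⊕1⊕1⊕0⊕1⊕0 = 0
s2 (pos 2,3,6,7,10,11,14,15,18,19,22,23,26,27,30,31): 0⊕1⊕1⊕0⊕0⊕1⊕0⊕0⊕1⊕0⊕1⊕1⊕1⊕0⊕0⊕0 = 1
s4 (pos 4,5,6,7,12,13,14,15,20,21,22,23,28,29,30,31): 0⊕0⊕1⊕0⊕0⊕0⊕0⊕0⊕0⊕1⊕1⊕1⊕1⊕1⊕0⊕0 = 0
s8 (pos 8,9,10,11,12,13,14,15,24,25,26,27,28,29,30,31): 1⊕1⊕0⊕1⊕0⊕0⊕0⊕0⊕0⊕1⊕1⊕0⊕1⊕1⊕0⊕0 = 1
s16 (pos 16,17,18,19,20,21,22,23,24,25,26,27,28,29,30,31): 0⊕1⊕1⊕0⊕0⊕1⊕1⊕1⊕0⊕1⊕1⊕0⊕1⊕1⊕0⊕0 = 1
Syndrome s16…s1 = 11010 → error at position 26.
Flip position 26: 0010010110100000110011101101100 → 0010010110100000110011101001100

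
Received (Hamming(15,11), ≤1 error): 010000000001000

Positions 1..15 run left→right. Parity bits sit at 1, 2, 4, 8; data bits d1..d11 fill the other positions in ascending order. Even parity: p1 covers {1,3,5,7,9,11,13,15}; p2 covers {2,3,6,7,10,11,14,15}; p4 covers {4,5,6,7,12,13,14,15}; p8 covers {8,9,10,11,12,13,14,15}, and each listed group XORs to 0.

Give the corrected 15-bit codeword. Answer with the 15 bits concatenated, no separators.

010000000001010

s1 (pos 1,3,5,7,9,11,13,15): 0⊕0⊕0⊕0⊕0⊕0⊕0⊕0 = 0
s2 (pos 2,3,6,7,10,11,14,15): 1⊕0⊕0⊕0⊕0⊕0⊕0⊕0 = 1
s4 (pos 4,5,6,7,12,13,14,15): 0⊕0⊕0⊕0⊕1⊕0⊕0⊕0 = 1
s8 (pos 8,9,10,11,12,13,14,15): 0⊕0⊕0⊕0⊕1⊕0⊕0⊕0 = 1
Syndrome s8…s1 = 1110 → error at position 14.
Flip position 14: 010000000001000 → 010000000001010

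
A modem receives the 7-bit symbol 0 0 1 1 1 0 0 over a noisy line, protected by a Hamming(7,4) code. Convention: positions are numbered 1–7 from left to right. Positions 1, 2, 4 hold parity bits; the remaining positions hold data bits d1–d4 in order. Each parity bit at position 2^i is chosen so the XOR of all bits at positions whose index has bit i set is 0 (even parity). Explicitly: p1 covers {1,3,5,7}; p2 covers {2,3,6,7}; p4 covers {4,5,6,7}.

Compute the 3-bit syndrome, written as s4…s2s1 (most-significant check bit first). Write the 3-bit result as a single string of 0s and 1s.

010

s1 (pos 1,3,5,7): 0⊕1⊕1⊕0 = 0
s2 (pos 2,3,6,7): 0⊕1⊕0⊕0 = 1
s4 (pos 4,5,6,7): 1⊕1⊕0⊕0 = 0
Syndrome s4…s1 = 010 → error at position 2.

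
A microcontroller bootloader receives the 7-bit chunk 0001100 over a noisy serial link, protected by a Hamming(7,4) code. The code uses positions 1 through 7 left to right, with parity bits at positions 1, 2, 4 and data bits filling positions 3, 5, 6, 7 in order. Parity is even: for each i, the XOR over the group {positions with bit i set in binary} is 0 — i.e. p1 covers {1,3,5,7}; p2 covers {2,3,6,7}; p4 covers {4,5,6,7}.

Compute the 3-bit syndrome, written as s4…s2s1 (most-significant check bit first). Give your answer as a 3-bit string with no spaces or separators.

s1 (pos 1,3,5,7): 0⊕0⊕1⊕0 = 1
s2 (pos 2,3,6,7): 0⊕0⊕0⊕0 = 0
s4 (pos 4,5,6,7): 1⊕1⊕0⊕0 = 0
Syndrome s4…s1 = 001 → error at position 1.

001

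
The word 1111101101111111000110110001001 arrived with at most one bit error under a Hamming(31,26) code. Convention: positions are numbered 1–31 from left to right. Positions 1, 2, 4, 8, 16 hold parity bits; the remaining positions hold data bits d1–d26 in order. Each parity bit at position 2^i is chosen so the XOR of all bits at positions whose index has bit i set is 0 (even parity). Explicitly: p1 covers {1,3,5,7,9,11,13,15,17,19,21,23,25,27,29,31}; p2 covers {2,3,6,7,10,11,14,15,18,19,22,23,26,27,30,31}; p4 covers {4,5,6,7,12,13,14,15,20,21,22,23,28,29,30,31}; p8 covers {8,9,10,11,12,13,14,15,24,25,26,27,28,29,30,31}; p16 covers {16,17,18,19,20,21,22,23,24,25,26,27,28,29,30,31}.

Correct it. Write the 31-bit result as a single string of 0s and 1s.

1111101101111111010110110001001

s1 (pos 1,3,5,7,9,11,13,15,17,19,21,23,25,27,29,31): 1⊕1⊕1⊕1⊕0⊕1⊕1⊕1⊕0⊕0⊕1⊕1⊕0⊕0⊕0⊕1 = 0
s2 (pos 2,3,6,7,10,11,14,15,18,19,22,23,26,27,30,31): 1⊕1⊕0⊕1⊕1⊕1⊕1⊕1⊕0⊕0⊕0⊕1⊕0⊕0⊕0⊕1 = 1
s4 (pos 4,5,6,7,12,13,14,15,20,21,22,23,28,29,30,31): 1⊕1⊕0⊕1⊕1⊕1⊕1⊕1⊕1⊕1⊕0⊕1⊕1⊕0⊕0⊕1 = 0
s8 (pos 8,9,10,11,12,13,14,15,24,25,26,27,28,29,30,31): 1⊕0⊕1⊕1⊕1⊕1⊕1⊕1⊕1⊕0⊕0⊕0⊕1⊕0⊕0⊕1 = 0
s16 (pos 16,17,18,19,20,21,22,23,24,25,26,27,28,29,30,31): 1⊕0⊕0⊕0⊕1⊕1⊕0⊕1⊕1⊕0⊕0⊕0⊕1⊕0⊕0⊕1 = 1
Syndrome s16…s1 = 10010 → error at position 18.
Flip position 18: 1111101101111111000110110001001 → 1111101101111111010110110001001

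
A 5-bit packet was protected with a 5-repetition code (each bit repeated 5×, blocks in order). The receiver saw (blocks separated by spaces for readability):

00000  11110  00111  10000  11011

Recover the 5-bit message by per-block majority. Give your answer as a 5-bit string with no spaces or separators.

01101

Block 1 (00000): 0 ones → 0
Block 2 (11110): 4 ones → 1
Block 3 (00111): 3 ones → 1
Block 4 (10000): 1 one → 0
Block 5 (11011): 4 ones → 1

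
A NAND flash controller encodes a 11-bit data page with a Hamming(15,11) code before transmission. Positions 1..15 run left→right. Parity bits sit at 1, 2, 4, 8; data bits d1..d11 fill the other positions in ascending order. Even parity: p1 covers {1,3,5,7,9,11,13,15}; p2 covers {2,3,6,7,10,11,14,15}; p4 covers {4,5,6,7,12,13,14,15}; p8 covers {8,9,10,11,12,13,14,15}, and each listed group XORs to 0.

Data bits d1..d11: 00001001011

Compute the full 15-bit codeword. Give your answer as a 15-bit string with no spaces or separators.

Place data at non-parity positions: p1 p2 0 p4 0 0 0 p8 1 0 0 1 0 1 1
p1 (pos 1,3,5,7,9,11,13,15): XOR of data positions = 0⊕0⊕0⊕1⊕0⊕0⊕1 = 0
p2 (pos 2,3,6,7,10,11,14,15): XOR of data positions = 0⊕0⊕0⊕0⊕0⊕1⊕1 = 0
p4 (pos 4,5,6,7,12,13,14,15): XOR of data positions = 0⊕0⊕0⊕1⊕0⊕1⊕1 = 1
p8 (pos 8,9,10,11,12,13,14,15): XOR of data positions = 1⊕0⊕0⊕1⊕0⊕1⊕1 = 0
Codeword: 000100001001011

000100001001011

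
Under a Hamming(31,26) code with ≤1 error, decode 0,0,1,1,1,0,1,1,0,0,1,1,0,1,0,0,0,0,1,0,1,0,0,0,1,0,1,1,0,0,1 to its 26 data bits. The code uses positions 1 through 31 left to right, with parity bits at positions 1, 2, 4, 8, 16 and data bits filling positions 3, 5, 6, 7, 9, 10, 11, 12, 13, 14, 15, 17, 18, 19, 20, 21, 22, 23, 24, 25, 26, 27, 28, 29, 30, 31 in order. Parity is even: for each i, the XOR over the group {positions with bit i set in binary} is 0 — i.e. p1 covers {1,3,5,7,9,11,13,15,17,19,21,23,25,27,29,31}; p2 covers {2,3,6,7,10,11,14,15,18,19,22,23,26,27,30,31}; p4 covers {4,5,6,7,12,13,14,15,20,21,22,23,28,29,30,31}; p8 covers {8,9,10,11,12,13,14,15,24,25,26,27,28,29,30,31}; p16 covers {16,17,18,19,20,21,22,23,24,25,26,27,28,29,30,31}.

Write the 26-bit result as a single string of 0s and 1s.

01010011010001010001011001

s1 (pos 1,3,5,7,9,11,13,15,17,19,21,23,25,27,29,31): 0⊕1⊕1⊕1⊕0⊕1⊕0⊕0⊕0⊕1⊕1⊕0⊕1⊕1⊕0⊕1 = 1
s2 (pos 2,3,6,7,10,11,14,15,18,19,22,23,26,27,30,31): 0⊕1⊕0⊕1⊕0⊕1⊕1⊕0⊕0⊕1⊕0⊕0⊕0⊕1⊕0⊕1 = 1
s4 (pos 4,5,6,7,12,13,14,15,20,21,22,23,28,29,30,31): 1⊕1⊕0⊕1⊕1⊕0⊕1⊕0⊕0⊕1⊕0⊕0⊕1⊕0⊕0⊕1 = 0
s8 (pos 8,9,10,11,12,13,14,15,24,25,26,27,28,29,30,31): 1⊕0⊕0⊕1⊕1⊕0⊕1⊕0⊕0⊕1⊕0⊕1⊕1⊕0⊕0⊕1 = 0
s16 (pos 16,17,18,19,20,21,22,23,24,25,26,27,28,29,30,31): 0⊕0⊕0⊕1⊕0⊕1⊕0⊕0⊕0⊕1⊕0⊕1⊕1⊕0⊕0⊕1 = 0
Syndrome s16…s1 = 00011 → error at position 3.
Flip position 3: 0011101100110100001010001011001 → 0001101100110100001010001011001
Read data bits from positions 3,5,6,7,9,10,11,12,13,14,15,17,18,19,20,21,22,23,24,25,26,27,28,29,30,31: 01010011010001010001011001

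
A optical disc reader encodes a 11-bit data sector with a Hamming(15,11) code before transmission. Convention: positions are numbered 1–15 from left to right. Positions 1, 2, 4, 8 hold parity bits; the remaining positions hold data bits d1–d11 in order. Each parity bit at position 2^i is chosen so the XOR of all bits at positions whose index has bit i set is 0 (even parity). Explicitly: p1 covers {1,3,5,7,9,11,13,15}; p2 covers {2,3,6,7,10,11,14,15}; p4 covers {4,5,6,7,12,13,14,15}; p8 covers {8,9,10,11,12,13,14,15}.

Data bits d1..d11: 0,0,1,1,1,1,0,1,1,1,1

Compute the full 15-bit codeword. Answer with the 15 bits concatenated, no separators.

010001101101111

Place data at non-parity positions: p1 p2 0 p4 0 1 1 p8 1 1 0 1 1 1 1
p1 (pos 1,3,5,7,9,11,13,15): XOR of data positions = 0⊕0⊕1⊕1⊕0⊕1⊕1 = 0
p2 (pos 2,3,6,7,10,11,14,15): XOR of data positions = 0⊕1⊕1⊕1⊕0⊕1⊕1 = 1
p4 (pos 4,5,6,7,12,13,14,15): XOR of data positions = 0⊕1⊕1⊕1⊕1⊕1⊕1 = 0
p8 (pos 8,9,10,11,12,13,14,15): XOR of data positions = 1⊕1⊕0⊕1⊕1⊕1⊕1 = 0
Codeword: 010001101101111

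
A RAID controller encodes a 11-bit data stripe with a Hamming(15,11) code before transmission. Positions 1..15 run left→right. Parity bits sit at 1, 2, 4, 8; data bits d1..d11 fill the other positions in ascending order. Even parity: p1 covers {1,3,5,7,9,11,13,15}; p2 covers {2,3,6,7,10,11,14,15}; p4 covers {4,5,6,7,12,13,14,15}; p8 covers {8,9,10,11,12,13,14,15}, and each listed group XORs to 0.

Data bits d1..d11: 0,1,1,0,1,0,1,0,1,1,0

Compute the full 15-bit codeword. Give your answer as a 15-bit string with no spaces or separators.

010011001010110

Place data at non-parity positions: p1 p2 0 p4 1 1 0 p8 1 0 1 0 1 1 0
p1 (pos 1,3,5,7,9,11,13,15): XOR of data positions = 0⊕1⊕0⊕1⊕1⊕1⊕0 = 0
p2 (pos 2,3,6,7,10,11,14,15): XOR of data positions = 0⊕1⊕0⊕0⊕1⊕1⊕0 = 1
p4 (pos 4,5,6,7,12,13,14,15): XOR of data positions = 1⊕1⊕0⊕0⊕1⊕1⊕0 = 0
p8 (pos 8,9,10,11,12,13,14,15): XOR of data positions = 1⊕0⊕1⊕0⊕1⊕1⊕0 = 0
Codeword: 010011001010110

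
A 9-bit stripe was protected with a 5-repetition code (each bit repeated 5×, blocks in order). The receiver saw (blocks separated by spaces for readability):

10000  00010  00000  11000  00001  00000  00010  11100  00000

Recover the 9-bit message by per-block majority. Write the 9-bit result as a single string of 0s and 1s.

000000010

Block 1 (10000): 1 one → 0
Block 2 (00010): 1 one → 0
Block 3 (00000): 0 ones → 0
Block 4 (11000): 2 ones → 0
Block 5 (00001): 1 one → 0
Block 6 (00000): 0 ones → 0
Block 7 (00010): 1 one → 0
Block 8 (11100): 3 ones → 1
Block 9 (00000): 0 ones → 0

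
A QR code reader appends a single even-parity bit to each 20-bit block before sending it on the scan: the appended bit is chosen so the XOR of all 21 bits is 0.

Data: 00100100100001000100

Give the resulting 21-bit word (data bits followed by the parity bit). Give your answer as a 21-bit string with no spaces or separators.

XOR of the 20 data bits: 0⊕0⊕1⊕0⊕0⊕1⊕0⊕0⊕1⊕0⊕0⊕0⊕0⊕1⊕0⊕0⊕0⊕1⊕0⊕0 = 1
Parity bit = 1 (so all 21 bits XOR to 0).

001001001000010001001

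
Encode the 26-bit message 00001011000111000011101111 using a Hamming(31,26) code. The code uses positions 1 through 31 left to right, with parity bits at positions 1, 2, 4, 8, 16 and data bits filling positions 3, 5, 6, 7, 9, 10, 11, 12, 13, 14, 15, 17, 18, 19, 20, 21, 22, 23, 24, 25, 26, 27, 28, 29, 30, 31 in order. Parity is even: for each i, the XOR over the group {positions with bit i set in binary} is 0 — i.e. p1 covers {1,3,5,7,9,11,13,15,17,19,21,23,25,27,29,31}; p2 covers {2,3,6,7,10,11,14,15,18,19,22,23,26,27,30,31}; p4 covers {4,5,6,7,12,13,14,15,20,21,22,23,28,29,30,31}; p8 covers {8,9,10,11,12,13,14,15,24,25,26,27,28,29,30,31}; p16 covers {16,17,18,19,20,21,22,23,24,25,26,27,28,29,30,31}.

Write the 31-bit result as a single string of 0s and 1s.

Place data at non-parity positions: p1 p2 0 p4 0 0 0 p8 1 0 1 1 0 0 0 p16 1 1 1 0 0 0 0 1 1 1 0 1 1 1 1
p1 (pos 1,3,5,7,9,11,13,15,17,19,21,23,25,27,29,31): XOR of data positions = 0⊕0⊕0⊕1⊕1⊕0⊕0⊕1⊕1⊕0⊕0⊕1⊕0⊕1⊕1 = 1
p2 (pos 2,3,6,7,10,11,14,15,18,19,22,23,26,27,30,31): XOR of data positions = 0⊕0⊕0⊕0⊕1⊕0⊕0⊕1⊕1⊕0⊕0⊕1⊕0⊕1⊕1 = 0
p4 (pos 4,5,6,7,12,13,14,15,20,21,22,23,28,29,30,31): XOR of data positions = 0⊕0⊕0⊕1⊕0⊕0⊕0⊕0⊕0⊕0⊕0⊕1⊕1⊕1⊕1 = 1
p8 (pos 8,9,10,11,12,13,14,15,24,25,26,27,28,29,30,31): XOR of data positions = 1⊕0⊕1⊕1⊕0⊕0⊕0⊕1⊕1⊕1⊕0⊕1⊕1⊕1⊕1 = 0
p16 (pos 16,17,18,19,20,21,22,23,24,25,26,27,28,29,30,31): XOR of data positions = 1⊕1⊕1⊕0⊕0⊕0⊕0⊕1⊕1⊕1⊕0⊕1⊕1⊕1⊕1 = 0
Codeword: 1001000010110000111000011101111

1001000010110000111000011101111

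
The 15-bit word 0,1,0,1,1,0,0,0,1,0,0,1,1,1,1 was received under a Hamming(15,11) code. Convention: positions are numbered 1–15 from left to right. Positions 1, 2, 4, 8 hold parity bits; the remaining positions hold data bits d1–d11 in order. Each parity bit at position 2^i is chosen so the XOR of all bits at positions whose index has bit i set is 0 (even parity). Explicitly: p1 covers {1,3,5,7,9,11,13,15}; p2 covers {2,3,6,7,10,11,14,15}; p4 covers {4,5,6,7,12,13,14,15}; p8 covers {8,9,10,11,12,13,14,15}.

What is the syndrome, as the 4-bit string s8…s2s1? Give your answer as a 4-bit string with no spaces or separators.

1010

s1 (pos 1,3,5,7,9,11,13,15): 0⊕0⊕1⊕0⊕1⊕0⊕1⊕1 = 0
s2 (pos 2,3,6,7,10,11,14,15): 1⊕0⊕0⊕0⊕0⊕0⊕1⊕1 = 1
s4 (pos 4,5,6,7,12,13,14,15): 1⊕1⊕0⊕0⊕1⊕1⊕1⊕1 = 0
s8 (pos 8,9,10,11,12,13,14,15): 0⊕1⊕0⊕0⊕1⊕1⊕1⊕1 = 1
Syndrome s8…s1 = 1010 → error at position 10.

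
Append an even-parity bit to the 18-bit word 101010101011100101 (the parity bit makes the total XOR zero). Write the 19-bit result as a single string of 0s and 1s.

XOR of the 18 data bits: 1⊕0⊕1⊕0⊕1⊕0⊕1⊕0⊕1⊕0⊕1⊕1⊕1⊕0⊕0⊕1⊕0⊕1 = 0
Parity bit = 0 (so all 19 bits XOR to 0).

1010101010111001010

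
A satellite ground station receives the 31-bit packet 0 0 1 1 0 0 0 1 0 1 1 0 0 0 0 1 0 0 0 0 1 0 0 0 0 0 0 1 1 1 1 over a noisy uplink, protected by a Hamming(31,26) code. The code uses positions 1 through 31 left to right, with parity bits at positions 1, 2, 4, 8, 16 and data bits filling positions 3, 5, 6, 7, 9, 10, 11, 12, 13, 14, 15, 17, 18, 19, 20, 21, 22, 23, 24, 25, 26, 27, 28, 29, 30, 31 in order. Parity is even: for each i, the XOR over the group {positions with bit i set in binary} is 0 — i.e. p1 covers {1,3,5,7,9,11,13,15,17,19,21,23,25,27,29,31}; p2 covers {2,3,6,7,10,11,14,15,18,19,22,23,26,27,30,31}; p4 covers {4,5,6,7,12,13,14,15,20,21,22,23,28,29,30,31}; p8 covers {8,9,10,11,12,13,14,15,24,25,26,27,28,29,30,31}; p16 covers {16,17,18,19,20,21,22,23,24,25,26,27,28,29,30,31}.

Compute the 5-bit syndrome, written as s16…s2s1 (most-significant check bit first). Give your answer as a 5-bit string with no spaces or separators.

s1 (pos 1,3,5,7,9,11,13,15,17,19,21,23,25,27,29,31): 0⊕1⊕0⊕0⊕0⊕1⊕0⊕0⊕0⊕0⊕1⊕0⊕0⊕0⊕1⊕1 = 1
s2 (pos 2,3,6,7,10,11,14,15,18,19,22,23,26,27,30,31): 0⊕1⊕0⊕0⊕1⊕1⊕0⊕0⊕0⊕0⊕0⊕0⊕0⊕0⊕1⊕1 = 1
s4 (pos 4,5,6,7,12,13,14,15,20,21,22,23,28,29,30,31): 1⊕0⊕0⊕0⊕0⊕0⊕0⊕0⊕0⊕1⊕0⊕0⊕1⊕1⊕1⊕1 = 0
s8 (pos 8,9,10,11,12,13,14,15,24,25,26,27,28,29,30,31): 1⊕0⊕1⊕1⊕0⊕0⊕0⊕0⊕0⊕0⊕0⊕0⊕1⊕1⊕1⊕1 = 1
s16 (pos 16,17,18,19,20,21,22,23,24,25,26,27,28,29,30,31): 1⊕0⊕0⊕0⊕0⊕1⊕0⊕0⊕0⊕0⊕0⊕0⊕1⊕1⊕1⊕1 = 0
Syndrome s16…s1 = 01011 → error at position 11.

01011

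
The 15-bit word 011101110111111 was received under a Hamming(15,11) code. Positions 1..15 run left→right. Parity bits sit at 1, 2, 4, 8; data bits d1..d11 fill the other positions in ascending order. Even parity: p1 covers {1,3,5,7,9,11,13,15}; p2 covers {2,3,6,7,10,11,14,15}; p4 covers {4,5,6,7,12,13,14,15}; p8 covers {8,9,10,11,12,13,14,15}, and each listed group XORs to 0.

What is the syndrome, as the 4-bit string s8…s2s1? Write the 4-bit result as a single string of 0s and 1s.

s1 (pos 1,3,5,7,9,11,13,15): 0⊕1⊕0⊕1⊕0⊕1⊕1⊕1 = 1
s2 (pos 2,3,6,7,10,11,14,15): 1⊕1⊕1⊕1⊕1⊕1⊕1⊕1 = 0
s4 (pos 4,5,6,7,12,13,14,15): 1⊕0⊕1⊕1⊕1⊕1⊕1⊕1 = 1
s8 (pos 8,9,10,11,12,13,14,15): 1⊕0⊕1⊕1⊕1⊕1⊕1⊕1 = 1
Syndrome s8…s1 = 1101 → error at position 13.

1101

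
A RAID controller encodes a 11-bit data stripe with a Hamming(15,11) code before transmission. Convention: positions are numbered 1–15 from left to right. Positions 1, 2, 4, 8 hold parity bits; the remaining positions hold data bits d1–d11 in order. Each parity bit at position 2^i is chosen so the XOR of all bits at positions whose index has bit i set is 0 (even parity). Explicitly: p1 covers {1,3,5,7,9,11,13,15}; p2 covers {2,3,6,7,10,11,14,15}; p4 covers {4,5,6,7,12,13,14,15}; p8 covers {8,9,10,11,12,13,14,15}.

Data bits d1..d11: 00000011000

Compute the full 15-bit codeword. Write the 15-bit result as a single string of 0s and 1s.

110100000011000

Place data at non-parity positions: p1 p2 0 p4 0 0 0 p8 0 0 1 1 0 0 0
p1 (pos 1,3,5,7,9,11,13,15): XOR of data positions = 0⊕0⊕0⊕0⊕1⊕0⊕0 = 1
p2 (pos 2,3,6,7,10,11,14,15): XOR of data positions = 0⊕0⊕0⊕0⊕1⊕0⊕0 = 1
p4 (pos 4,5,6,7,12,13,14,15): XOR of data positions = 0⊕0⊕0⊕1⊕0⊕0⊕0 = 1
p8 (pos 8,9,10,11,12,13,14,15): XOR of data positions = 0⊕0⊕1⊕1⊕0⊕0⊕0 = 0
Codeword: 110100000011000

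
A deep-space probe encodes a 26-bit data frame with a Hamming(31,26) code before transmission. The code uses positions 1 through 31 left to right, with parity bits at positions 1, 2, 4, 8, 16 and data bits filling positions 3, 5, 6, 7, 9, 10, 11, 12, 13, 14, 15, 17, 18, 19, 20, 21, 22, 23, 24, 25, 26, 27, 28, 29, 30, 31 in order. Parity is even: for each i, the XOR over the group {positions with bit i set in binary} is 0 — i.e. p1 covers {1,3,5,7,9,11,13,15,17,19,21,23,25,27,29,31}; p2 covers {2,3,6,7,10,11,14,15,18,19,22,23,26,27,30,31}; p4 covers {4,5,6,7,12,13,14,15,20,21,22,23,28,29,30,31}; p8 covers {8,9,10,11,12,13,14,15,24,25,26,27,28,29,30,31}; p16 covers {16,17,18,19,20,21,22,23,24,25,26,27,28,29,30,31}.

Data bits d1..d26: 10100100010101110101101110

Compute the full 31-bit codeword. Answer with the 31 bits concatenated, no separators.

1010010101000100101110101101110

Place data at non-parity positions: p1 p2 1 p4 0 1 0 p8 0 1 0 0 0 1 0 p16 1 0 1 1 1 0 1 0 1 1 0 1 1 1 0
p1 (pos 1,3,5,7,9,11,13,15,17,19,21,23,25,27,29,31): XOR of data positions = 1⊕0⊕0⊕0⊕0⊕0⊕0⊕1⊕1⊕1⊕1⊕1⊕0⊕1⊕0 = 1
p2 (pos 2,3,6,7,10,11,14,15,18,19,22,23,26,27,30,31): XOR of data positions = 1⊕1⊕0⊕1⊕0⊕1⊕0⊕0⊕1⊕0⊕1⊕1⊕0⊕1⊕0 = 0
p4 (pos 4,5,6,7,12,13,14,15,20,21,22,23,28,29,30,31): XOR of data positions = 0⊕1⊕0⊕0⊕0⊕1⊕0⊕1⊕1⊕0⊕1⊕1⊕1⊕1⊕0 = 0
p8 (pos 8,9,10,11,12,13,14,15,24,25,26,27,28,29,30,31): XOR of data positions = 0⊕1⊕0⊕0⊕0⊕1⊕0⊕0⊕1⊕1⊕0⊕1⊕1⊕1⊕0 = 1
p16 (pos 16,17,18,19,20,21,22,23,24,25,26,27,28,29,30,31): XOR of data positions = 1⊕0⊕1⊕1⊕1⊕0⊕1⊕0⊕1⊕1⊕0⊕1⊕1⊕1⊕0 = 0
Codeword: 1010010101000100101110101101110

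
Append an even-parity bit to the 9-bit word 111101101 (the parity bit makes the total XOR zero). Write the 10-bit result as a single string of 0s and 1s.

1111011011

XOR of the 9 data bits: 1⊕1⊕1⊕1⊕0⊕1⊕1⊕0⊕1 = 1
Parity bit = 1 (so all 10 bits XOR to 0).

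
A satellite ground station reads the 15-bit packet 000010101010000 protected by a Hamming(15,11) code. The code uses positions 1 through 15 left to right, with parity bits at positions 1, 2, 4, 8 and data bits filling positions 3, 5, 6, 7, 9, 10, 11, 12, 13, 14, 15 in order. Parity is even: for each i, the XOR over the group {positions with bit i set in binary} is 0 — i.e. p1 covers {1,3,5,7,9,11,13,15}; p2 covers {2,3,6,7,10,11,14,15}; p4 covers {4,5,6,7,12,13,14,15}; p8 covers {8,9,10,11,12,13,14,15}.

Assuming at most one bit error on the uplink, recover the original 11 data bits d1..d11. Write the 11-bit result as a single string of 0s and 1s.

s1 (pos 1,3,5,7,9,11,13,15): 0⊕0⊕1⊕1⊕1⊕1⊕0⊕0 = 0
s2 (pos 2,3,6,7,10,11,14,15): 0⊕0⊕0⊕1⊕0⊕1⊕0⊕0 = 0
s4 (pos 4,5,6,7,12,13,14,15): 0⊕1⊕0⊕1⊕0⊕0⊕0⊕0 = 0
s8 (pos 8,9,10,11,12,13,14,15): 0⊕1⊕0⊕1⊕0⊕0⊕0⊕0 = 0
Syndrome s8…s1 = 0000 → no error.
Read data bits from positions 3,5,6,7,9,10,11,12,13,14,15: 01011010000

01011010000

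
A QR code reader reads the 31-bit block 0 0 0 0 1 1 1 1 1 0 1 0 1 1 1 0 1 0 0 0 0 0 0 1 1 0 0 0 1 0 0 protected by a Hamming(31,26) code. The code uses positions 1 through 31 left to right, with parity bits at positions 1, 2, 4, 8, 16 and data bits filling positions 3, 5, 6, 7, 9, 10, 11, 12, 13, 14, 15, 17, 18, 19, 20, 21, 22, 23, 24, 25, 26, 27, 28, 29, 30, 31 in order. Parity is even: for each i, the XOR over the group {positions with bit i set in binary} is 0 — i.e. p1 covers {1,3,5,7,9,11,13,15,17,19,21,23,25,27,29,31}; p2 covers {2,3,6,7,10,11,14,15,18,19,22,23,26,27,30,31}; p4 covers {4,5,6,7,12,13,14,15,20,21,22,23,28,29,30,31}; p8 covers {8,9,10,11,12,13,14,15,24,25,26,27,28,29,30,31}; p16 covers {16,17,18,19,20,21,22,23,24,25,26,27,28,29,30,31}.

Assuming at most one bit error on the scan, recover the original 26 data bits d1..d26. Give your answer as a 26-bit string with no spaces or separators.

s1 (pos 1,3,5,7,9,11,13,15,17,19,21,23,25,27,29,31): 0⊕0⊕1⊕1⊕1⊕1⊕1⊕1⊕1⊕0⊕0⊕0⊕1⊕0⊕1⊕0 = 1
s2 (pos 2,3,6,7,10,11,14,15,18,19,22,23,26,27,30,31): 0⊕0⊕1⊕1⊕0⊕1⊕1⊕1⊕0⊕0⊕0⊕0⊕0⊕0⊕0⊕0 = 1
s4 (pos 4,5,6,7,12,13,14,15,20,21,22,23,28,29,30,31): 0⊕1⊕1⊕1⊕0⊕1⊕1⊕1⊕0⊕0⊕0⊕0⊕0⊕1⊕0⊕0 = 1
s8 (pos 8,9,10,11,12,13,14,15,24,25,26,27,28,29,30,31): 1⊕1⊕0⊕1⊕0⊕1⊕1⊕1⊕1⊕1⊕0⊕0⊕0⊕1⊕0⊕0 = 1
s16 (pos 16,17,18,19,20,21,22,23,24,25,26,27,28,29,30,31): 0⊕1⊕0⊕0⊕0⊕0⊕0⊕0⊕1⊕1⊕0⊕0⊕0⊕1⊕0⊕0 = 0
Syndrome s16…s1 = 01111 → error at position 15.
Flip position 15: 0000111110101110100000011000100 → 0000111110101100100000011000100
Read data bits from positions 3,5,6,7,9,10,11,12,13,14,15,17,18,19,20,21,22,23,24,25,26,27,28,29,30,31: 01111010110100000011000100

01111010110100000011000100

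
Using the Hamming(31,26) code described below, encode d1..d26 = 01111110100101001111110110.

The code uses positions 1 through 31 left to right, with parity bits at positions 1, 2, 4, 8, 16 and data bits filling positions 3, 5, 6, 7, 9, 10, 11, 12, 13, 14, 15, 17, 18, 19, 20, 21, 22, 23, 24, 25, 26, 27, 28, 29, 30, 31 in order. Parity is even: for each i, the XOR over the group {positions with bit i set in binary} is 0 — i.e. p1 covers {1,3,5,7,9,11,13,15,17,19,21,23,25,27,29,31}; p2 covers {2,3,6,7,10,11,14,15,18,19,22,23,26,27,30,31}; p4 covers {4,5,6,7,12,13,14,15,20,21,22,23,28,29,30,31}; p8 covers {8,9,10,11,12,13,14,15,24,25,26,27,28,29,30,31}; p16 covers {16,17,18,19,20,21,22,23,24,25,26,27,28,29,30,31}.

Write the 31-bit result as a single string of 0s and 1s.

1000111011101000101001111110110

Place data at non-parity positions: p1 p2 0 p4 1 1 1 p8 1 1 1 0 1 0 0 p16 1 0 1 0 0 1 1 1 1 1 1 0 1 1 0
p1 (pos 1,3,5,7,9,11,13,15,17,19,21,23,25,27,29,31): XOR of data positions = 0⊕1⊕1⊕1⊕1⊕1⊕0⊕1⊕1⊕0⊕1⊕1⊕1⊕1⊕0 = 1
p2 (pos 2,3,6,7,10,11,14,15,18,19,22,23,26,27,30,31): XOR of data positions = 0⊕1⊕1⊕1⊕1⊕0⊕0⊕0⊕1⊕1⊕1⊕1⊕1⊕1⊕0 = 0
p4 (pos 4,5,6,7,12,13,14,15,20,21,22,23,28,29,30,31): XOR of data positions = 1⊕1⊕1⊕0⊕1⊕0⊕0⊕0⊕0⊕1⊕1⊕0⊕1⊕1⊕0 = 0
p8 (pos 8,9,10,11,12,13,14,15,24,25,26,27,28,29,30,31): XOR of data positions = 1⊕1⊕1⊕0⊕1⊕0⊕0⊕1⊕1⊕1⊕1⊕0⊕1⊕1⊕0 = 0
p16 (pos 16,17,18,19,20,21,22,23,24,25,26,27,28,29,30,31): XOR of data positions = 1⊕0⊕1⊕0⊕0⊕1⊕1⊕1⊕1⊕1⊕1⊕0⊕1⊕1⊕0 = 0
Codeword: 1000111011101000101001111110110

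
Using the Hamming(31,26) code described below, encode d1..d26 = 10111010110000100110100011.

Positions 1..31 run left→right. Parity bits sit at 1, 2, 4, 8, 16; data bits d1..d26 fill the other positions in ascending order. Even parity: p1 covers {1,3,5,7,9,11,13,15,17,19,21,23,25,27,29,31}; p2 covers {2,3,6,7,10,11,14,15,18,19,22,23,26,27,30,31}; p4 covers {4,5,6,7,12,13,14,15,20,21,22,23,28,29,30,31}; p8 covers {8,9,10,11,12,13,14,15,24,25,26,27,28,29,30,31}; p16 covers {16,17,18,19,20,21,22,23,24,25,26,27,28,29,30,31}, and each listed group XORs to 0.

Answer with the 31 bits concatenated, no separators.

Place data at non-parity positions: p1 p2 1 p4 0 1 1 p8 1 0 1 0 1 1 0 p16 0 0 0 1 0 0 1 1 0 1 0 0 0 1 1
p1 (pos 1,3,5,7,9,11,13,15,17,19,21,23,25,27,29,31): XOR of data positions = 1⊕0⊕1⊕1⊕1⊕1⊕0⊕0⊕0⊕0⊕1⊕0⊕0⊕0⊕1 = 1
p2 (pos 2,3,6,7,10,11,14,15,18,19,22,23,26,27,30,31): XOR of data positions = 1⊕1⊕1⊕0⊕1⊕1⊕0⊕0⊕0⊕0⊕1⊕1⊕0⊕1⊕1 = 1
p4 (pos 4,5,6,7,12,13,14,15,20,21,22,23,28,29,30,31): XOR of data positions = 0⊕1⊕1⊕0⊕1⊕1⊕0⊕1⊕0⊕0⊕1⊕0⊕0⊕1⊕1 = 0
p8 (pos 8,9,10,11,12,13,14,15,24,25,26,27,28,29,30,31): XOR of data positions = 1⊕0⊕1⊕0⊕1⊕1⊕0⊕1⊕0⊕1⊕0⊕0⊕0⊕1⊕1 = 0
p16 (pos 16,17,18,19,20,21,22,23,24,25,26,27,28,29,30,31): XOR of data positions = 0⊕0⊕0⊕1⊕0⊕0⊕1⊕1⊕0⊕1⊕0⊕0⊕0⊕1⊕1 = 0
Codeword: 1110011010101100000100110100011

1110011010101100000100110100011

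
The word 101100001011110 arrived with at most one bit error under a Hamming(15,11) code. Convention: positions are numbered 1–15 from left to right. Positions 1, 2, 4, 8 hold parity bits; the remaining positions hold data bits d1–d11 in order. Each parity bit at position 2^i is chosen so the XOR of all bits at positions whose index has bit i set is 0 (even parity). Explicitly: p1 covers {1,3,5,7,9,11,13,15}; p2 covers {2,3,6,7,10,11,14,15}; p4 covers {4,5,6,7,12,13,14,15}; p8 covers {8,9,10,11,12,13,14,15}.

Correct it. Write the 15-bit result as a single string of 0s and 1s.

101100001001110

s1 (pos 1,3,5,7,9,11,13,15): 1⊕1⊕0⊕0⊕1⊕1⊕1⊕0 = 1
s2 (pos 2,3,6,7,10,11,14,15): 0⊕1⊕0⊕0⊕0⊕1⊕1⊕0 = 1
s4 (pos 4,5,6,7,12,13,14,15): 1⊕0⊕0⊕0⊕1⊕1⊕1⊕0 = 0
s8 (pos 8,9,10,11,12,13,14,15): 0⊕1⊕0⊕1⊕1⊕1⊕1⊕0 = 1
Syndrome s8…s1 = 1011 → error at position 11.
Flip position 11: 101100001011110 → 101100001001110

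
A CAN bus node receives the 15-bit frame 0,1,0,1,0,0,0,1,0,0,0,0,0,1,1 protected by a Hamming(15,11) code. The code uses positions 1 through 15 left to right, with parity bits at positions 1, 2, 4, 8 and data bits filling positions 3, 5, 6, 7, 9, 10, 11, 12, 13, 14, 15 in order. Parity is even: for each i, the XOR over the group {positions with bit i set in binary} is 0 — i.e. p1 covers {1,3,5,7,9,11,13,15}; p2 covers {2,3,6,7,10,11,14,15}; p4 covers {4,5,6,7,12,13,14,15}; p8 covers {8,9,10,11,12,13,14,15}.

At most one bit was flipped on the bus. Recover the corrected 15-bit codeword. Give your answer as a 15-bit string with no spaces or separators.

010100010000010

s1 (pos 1,3,5,7,9,11,13,15): 0⊕0⊕0⊕0⊕0⊕0⊕0⊕1 = 1
s2 (pos 2,3,6,7,10,11,14,15): 1⊕0⊕0⊕0⊕0⊕0⊕1⊕1 = 1
s4 (pos 4,5,6,7,12,13,14,15): 1⊕0⊕0⊕0⊕0⊕0⊕1⊕1 = 1
s8 (pos 8,9,10,11,12,13,14,15): 1⊕0⊕0⊕0⊕0⊕0⊕1⊕1 = 1
Syndrome s8…s1 = 1111 → error at position 15.
Flip position 15: 010100010000011 → 010100010000010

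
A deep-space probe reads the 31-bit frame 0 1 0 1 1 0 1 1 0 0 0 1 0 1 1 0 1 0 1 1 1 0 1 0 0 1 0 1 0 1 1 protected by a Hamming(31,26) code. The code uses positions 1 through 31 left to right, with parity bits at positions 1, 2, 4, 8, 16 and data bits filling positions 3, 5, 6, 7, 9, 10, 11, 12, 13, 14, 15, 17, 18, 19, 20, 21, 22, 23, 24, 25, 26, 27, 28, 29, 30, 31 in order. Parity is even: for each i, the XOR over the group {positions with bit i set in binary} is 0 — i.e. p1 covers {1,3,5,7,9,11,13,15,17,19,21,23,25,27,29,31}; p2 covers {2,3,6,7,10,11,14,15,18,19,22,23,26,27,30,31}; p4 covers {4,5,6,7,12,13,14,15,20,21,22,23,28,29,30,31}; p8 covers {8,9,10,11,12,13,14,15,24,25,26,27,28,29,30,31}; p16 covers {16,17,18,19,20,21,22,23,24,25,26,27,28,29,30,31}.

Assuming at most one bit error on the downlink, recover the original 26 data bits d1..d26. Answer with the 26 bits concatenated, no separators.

01010001011111110100101011

s1 (pos 1,3,5,7,9,11,13,15,17,19,21,23,25,27,29,31): 0⊕0⊕1⊕1⊕0⊕0⊕0⊕1⊕1⊕1⊕1⊕1⊕0⊕0⊕0⊕1 = 0
s2 (pos 2,3,6,7,10,11,14,15,18,19,22,23,26,27,30,31): 1⊕0⊕0⊕1⊕0⊕0⊕1⊕1⊕0⊕1⊕0⊕1⊕1⊕0⊕1⊕1 = 1
s4 (pos 4,5,6,7,12,13,14,15,20,21,22,23,28,29,30,31): 1⊕1⊕0⊕1⊕1⊕0⊕1⊕1⊕1⊕1⊕0⊕1⊕1⊕0⊕1⊕1 = 0
s8 (pos 8,9,10,11,12,13,14,15,24,25,26,27,28,29,30,31): 1⊕0⊕0⊕0⊕1⊕0⊕1⊕1⊕0⊕0⊕1⊕0⊕1⊕0⊕1⊕1 = 0
s16 (pos 16,17,18,19,20,21,22,23,24,25,26,27,28,29,30,31): 0⊕1⊕0⊕1⊕1⊕1⊕0⊕1⊕0⊕0⊕1⊕0⊕1⊕0⊕1⊕1 = 1
Syndrome s16…s1 = 10010 → error at position 18.
Flip position 18: 0101101100010110101110100101011 → 0101101100010110111110100101011
Read data bits from positions 3,5,6,7,9,10,11,12,13,14,15,17,18,19,20,21,22,23,24,25,26,27,28,29,30,31: 01010001011111110100101011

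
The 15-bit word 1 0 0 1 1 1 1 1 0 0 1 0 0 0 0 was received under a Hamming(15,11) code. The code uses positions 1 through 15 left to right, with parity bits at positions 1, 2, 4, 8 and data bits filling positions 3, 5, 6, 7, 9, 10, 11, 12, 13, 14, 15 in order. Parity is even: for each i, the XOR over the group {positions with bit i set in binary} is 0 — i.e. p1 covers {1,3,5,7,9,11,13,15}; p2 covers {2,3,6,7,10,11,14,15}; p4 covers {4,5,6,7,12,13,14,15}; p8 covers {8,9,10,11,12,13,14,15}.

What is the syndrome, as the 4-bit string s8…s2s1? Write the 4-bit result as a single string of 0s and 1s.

s1 (pos 1,3,5,7,9,11,13,15): 1⊕0⊕1⊕1⊕0⊕1⊕0⊕0 = 0
s2 (pos 2,3,6,7,10,11,14,15): 0⊕0⊕1⊕1⊕0⊕1⊕0⊕0 = 1
s4 (pos 4,5,6,7,12,13,14,15): 1⊕1⊕1⊕1⊕0⊕0⊕0⊕0 = 0
s8 (pos 8,9,10,11,12,13,14,15): 1⊕0⊕0⊕1⊕0⊕0⊕0⊕0 = 0
Syndrome s8…s1 = 0010 → error at position 2.

0010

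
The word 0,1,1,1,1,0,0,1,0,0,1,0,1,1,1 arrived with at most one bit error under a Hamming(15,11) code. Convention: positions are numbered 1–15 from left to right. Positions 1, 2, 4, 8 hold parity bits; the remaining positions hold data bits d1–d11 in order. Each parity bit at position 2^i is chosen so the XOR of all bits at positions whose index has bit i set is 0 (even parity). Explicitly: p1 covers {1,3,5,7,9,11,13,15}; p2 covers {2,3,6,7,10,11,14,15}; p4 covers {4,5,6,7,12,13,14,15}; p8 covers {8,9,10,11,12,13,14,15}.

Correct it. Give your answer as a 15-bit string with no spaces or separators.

s1 (pos 1,3,5,7,9,11,13,15): 0⊕1⊕1⊕0⊕0⊕1⊕1⊕1 = 1
s2 (pos 2,3,6,7,10,11,14,15): 1⊕1⊕0⊕0⊕0⊕1⊕1⊕1 = 1
s4 (pos 4,5,6,7,12,13,14,15): 1⊕1⊕0⊕0⊕0⊕1⊕1⊕1 = 1
s8 (pos 8,9,10,11,12,13,14,15): 1⊕0⊕0⊕1⊕0⊕1⊕1⊕1 = 1
Syndrome s8…s1 = 1111 → error at position 15.
Flip position 15: 011110010010111 → 011110010010110

011110010010110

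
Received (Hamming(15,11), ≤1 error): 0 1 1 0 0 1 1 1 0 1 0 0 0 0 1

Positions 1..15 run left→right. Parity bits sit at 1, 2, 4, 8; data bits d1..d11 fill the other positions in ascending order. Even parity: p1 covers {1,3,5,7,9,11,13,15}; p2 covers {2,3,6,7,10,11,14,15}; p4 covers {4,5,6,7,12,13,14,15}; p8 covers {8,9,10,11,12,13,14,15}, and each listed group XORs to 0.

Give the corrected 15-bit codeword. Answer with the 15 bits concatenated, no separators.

s1 (pos 1,3,5,7,9,11,13,15): 0⊕1⊕0⊕1⊕0⊕0⊕0⊕1 = 1
s2 (pos 2,3,6,7,10,11,14,15): 1⊕1⊕1⊕1⊕1⊕0⊕0⊕1 = 0
s4 (pos 4,5,6,7,12,13,14,15): 0⊕0⊕1⊕1⊕0⊕0⊕0⊕1 = 1
s8 (pos 8,9,10,11,12,13,14,15): 1⊕0⊕1⊕0⊕0⊕0⊕0⊕1 = 1
Syndrome s8…s1 = 1101 → error at position 13.
Flip position 13: 011001110100001 → 011001110100101

011001110100101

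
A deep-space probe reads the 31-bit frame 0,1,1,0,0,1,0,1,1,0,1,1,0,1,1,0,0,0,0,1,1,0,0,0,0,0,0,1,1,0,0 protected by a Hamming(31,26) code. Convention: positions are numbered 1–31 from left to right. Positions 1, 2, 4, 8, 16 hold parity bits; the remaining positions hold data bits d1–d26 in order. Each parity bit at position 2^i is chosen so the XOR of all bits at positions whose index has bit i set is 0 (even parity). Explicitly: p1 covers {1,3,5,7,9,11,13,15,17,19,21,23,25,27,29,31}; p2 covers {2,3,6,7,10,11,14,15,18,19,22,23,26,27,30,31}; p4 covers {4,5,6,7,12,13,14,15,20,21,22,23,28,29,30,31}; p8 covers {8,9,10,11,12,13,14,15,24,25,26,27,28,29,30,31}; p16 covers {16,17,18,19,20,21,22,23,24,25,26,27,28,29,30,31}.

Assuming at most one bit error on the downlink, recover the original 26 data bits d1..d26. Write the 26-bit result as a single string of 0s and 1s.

s1 (pos 1,3,5,7,9,11,13,15,17,19,21,23,25,27,29,31): 0⊕1⊕0⊕0⊕1⊕1⊕0⊕1⊕0⊕0⊕1⊕0⊕0⊕0⊕1⊕0 = 0
s2 (pos 2,3,6,7,10,11,14,15,18,19,22,23,26,27,30,31): 1⊕1⊕1⊕0⊕0⊕1⊕1⊕1⊕0⊕0⊕0⊕0⊕0⊕0⊕0⊕0 = 0
s4 (pos 4,5,6,7,12,13,14,15,20,21,22,23,28,29,30,31): 0⊕0⊕1⊕0⊕1⊕0⊕1⊕1⊕1⊕1⊕0⊕0⊕1⊕1⊕0⊕0 = 0
s8 (pos 8,9,10,11,12,13,14,15,24,25,26,27,28,29,30,31): 1⊕1⊕0⊕1⊕1⊕0⊕1⊕1⊕0⊕0⊕0⊕0⊕1⊕1⊕0⊕0 = 0
s16 (pos 16,17,18,19,20,21,22,23,24,25,26,27,28,29,30,31): 0⊕0⊕0⊕0⊕1⊕1⊕0⊕0⊕0⊕0⊕0⊕0⊕1⊕1⊕0⊕0 = 0
Syndrome s16…s1 = 00000 → no error.
Read data bits from positions 3,5,6,7,9,10,11,12,13,14,15,17,18,19,20,21,22,23,24,25,26,27,28,29,30,31: 10101011011000110000001100

10101011011000110000001100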